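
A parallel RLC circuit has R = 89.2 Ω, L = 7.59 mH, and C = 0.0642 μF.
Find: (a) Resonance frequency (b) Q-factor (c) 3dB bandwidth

Step 1 — Resonance: ω₀ = 1/√(LC) = 1/√(0.00759·6.42e-08) = 4.53e+04 rad/s.
Step 2 — f₀ = ω₀/(2π) = 7210 Hz.
Step 3 — Parallel Q: Q = R/(ω₀L) = 89.2/(4.53e+04·0.00759) = 0.2594.
Step 4 — Bandwidth: Δω = ω₀/Q = 1.746e+05 rad/s; BW = Δω/(2π) = 2.779e+04 Hz.

(a) f₀ = 7210 Hz  (b) Q = 0.2594  (c) BW = 2.779e+04 Hz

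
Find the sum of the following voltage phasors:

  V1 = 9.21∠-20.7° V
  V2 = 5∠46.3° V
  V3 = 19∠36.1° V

Step 1 — Convert each phasor to rectangular form:
  V1 = 9.21·(cos(-20.7°) + j·sin(-20.7°)) = 8.615 - j3.256 V
  V2 = 5·(cos(46.3°) + j·sin(46.3°)) = 3.454 + j3.615 V
  V3 = 19·(cos(36.1°) + j·sin(36.1°)) = 15.35 + j11.19 V
Step 2 — Sum components: V_total = 27.42 + j11.55 V.
Step 3 — Convert to polar: |V_total| = 29.76 V, ∠V_total = 22.8°.

V_total = 29.76∠22.8° V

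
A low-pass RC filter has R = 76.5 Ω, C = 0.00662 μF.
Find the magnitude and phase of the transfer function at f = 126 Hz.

Step 1 — Angular frequency: ω = 2π·126 = 791.7 rad/s.
Step 2 — Transfer function: H(jω) = 1/(1 + jωRC).
Step 3 — Denominator: 1 + jωRC = 1 + j·791.7·76.5·6.62e-09 = 1 + j0.0004009.
Step 4 — H = 1 - j0.0004009.
Step 5 — Magnitude: |H| = 1 (-0.0 dB); phase: φ = -0.0°.

|H| = 1 (-0.0 dB), φ = -0.0°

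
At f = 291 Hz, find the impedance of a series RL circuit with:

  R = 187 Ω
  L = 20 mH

Step 1 — Angular frequency: ω = 2π·f = 2π·291 = 1828 rad/s.
Step 2 — Component impedances:
  R: Z = R = 187 Ω
  L: Z = jωL = j·1828·0.02 = 0 + j36.57 Ω
Step 3 — Series combination: Z_total = R + L = 187 + j36.57 Ω = 190.5∠11.1° Ω.

Z = 187 + j36.57 Ω = 190.5∠11.1° Ω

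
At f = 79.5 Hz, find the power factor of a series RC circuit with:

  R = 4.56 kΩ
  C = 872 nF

Step 1 — Angular frequency: ω = 2π·f = 2π·79.5 = 499.5 rad/s.
Step 2 — Component impedances:
  R: Z = R = 4560 Ω
  C: Z = 1/(jωC) = -j/(ω·C) = 0 - j2296 Ω
Step 3 — Series combination: Z_total = R + C = 4560 - j2296 Ω = 5105∠-26.7° Ω.
Step 4 — Power factor: PF = cos(φ) = Re(Z)/|Z| = 4560/5105 = 0.8932.
Step 5 — Type: Im(Z) = -2296 ⇒ leading (phase φ = -26.7°).

PF = 0.8932 (leading, φ = -26.7°)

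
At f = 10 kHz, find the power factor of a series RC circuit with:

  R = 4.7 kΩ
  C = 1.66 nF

Step 1 — Angular frequency: ω = 2π·f = 2π·1e+04 = 6.283e+04 rad/s.
Step 2 — Component impedances:
  R: Z = R = 4700 Ω
  C: Z = 1/(jωC) = -j/(ω·C) = 0 - j9588 Ω
Step 3 — Series combination: Z_total = R + C = 4700 - j9588 Ω = 1.068e+04∠-63.9° Ω.
Step 4 — Power factor: PF = cos(φ) = Re(Z)/|Z| = 4700/10678 = 0.4402.
Step 5 — Type: Im(Z) = -9588 ⇒ leading (phase φ = -63.9°).

PF = 0.4402 (leading, φ = -63.9°)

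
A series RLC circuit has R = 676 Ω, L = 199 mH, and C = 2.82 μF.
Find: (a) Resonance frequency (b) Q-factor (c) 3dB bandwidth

Step 1 — Resonance: ω₀ = 1/√(LC) = 1/√(0.199·2.82e-06) = 1335 rad/s.
Step 2 — f₀ = ω₀/(2π) = 212.5 Hz.
Step 3 — Series Q: Q = ω₀L/R = 1335·0.199/676 = 0.393.
Step 4 — Bandwidth: Δω = ω₀/Q = 3397 rad/s; BW = Δω/(2π) = 540.6 Hz.

(a) f₀ = 212.5 Hz  (b) Q = 0.393  (c) BW = 540.6 Hz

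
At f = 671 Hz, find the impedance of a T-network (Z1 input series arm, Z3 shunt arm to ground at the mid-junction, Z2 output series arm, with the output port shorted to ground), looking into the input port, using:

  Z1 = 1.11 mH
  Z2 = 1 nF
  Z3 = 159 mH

Step 1 — Angular frequency: ω = 2π·f = 2π·671 = 4216 rad/s.
Step 2 — Component impedances:
  Z1: Z = jωL = j·4216·0.00111 = 0 + j4.68 Ω
  Z2: Z = 1/(jωC) = -j/(ω·C) = 0 - j2.372e+05 Ω
  Z3: Z = jωL = j·4216·0.159 = 0 + j670.3 Ω
Step 3 — With the output port shorted to ground, the output series arm Z2 runs from the junction to ground; the shunt arm Z3 also runs from the junction to ground. They appear in parallel: Z3 || Z2 = 0 + j672.2 Ω.
Step 4 — Series with input arm Z1: Z_in = Z1 + (Z3 || Z2) = 0 + j676.9 Ω = 676.9∠90.0° Ω.

Z = 0 + j676.9 Ω = 676.9∠90.0° Ω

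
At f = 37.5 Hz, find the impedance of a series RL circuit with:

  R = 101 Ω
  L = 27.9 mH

Step 1 — Angular frequency: ω = 2π·f = 2π·37.5 = 235.6 rad/s.
Step 2 — Component impedances:
  R: Z = R = 101 Ω
  L: Z = jωL = j·235.6·0.0279 = 0 + j6.574 Ω
Step 3 — Series combination: Z_total = R + L = 101 + j6.574 Ω = 101.2∠3.7° Ω.

Z = 101 + j6.574 Ω = 101.2∠3.7° Ω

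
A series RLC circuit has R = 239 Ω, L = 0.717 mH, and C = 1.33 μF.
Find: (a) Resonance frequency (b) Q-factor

Step 1 — Resonance condition Im(Z)=0 gives ω₀ = 1/√(LC).
Step 2 — ω₀ = 1/√(0.000717·1.33e-06) = 3.238e+04 rad/s.
Step 3 — f₀ = ω₀/(2π) = 5154 Hz.
Step 4 — Series Q: Q = ω₀L/R = 3.238e+04·0.000717/239 = 0.09715.

(a) f₀ = 5154 Hz  (b) Q = 0.09715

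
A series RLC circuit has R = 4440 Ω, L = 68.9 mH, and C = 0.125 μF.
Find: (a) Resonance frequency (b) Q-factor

Step 1 — Resonance condition Im(Z)=0 gives ω₀ = 1/√(LC).
Step 2 — ω₀ = 1/√(0.0689·1.25e-07) = 1.078e+04 rad/s.
Step 3 — f₀ = ω₀/(2π) = 1715 Hz.
Step 4 — Series Q: Q = ω₀L/R = 1.078e+04·0.0689/4440 = 0.1672.

(a) f₀ = 1715 Hz  (b) Q = 0.1672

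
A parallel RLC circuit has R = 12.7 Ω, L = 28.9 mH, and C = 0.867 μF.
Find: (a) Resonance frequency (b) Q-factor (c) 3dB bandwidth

Step 1 — Resonance: ω₀ = 1/√(LC) = 1/√(0.0289·8.67e-07) = 6317 rad/s.
Step 2 — f₀ = ω₀/(2π) = 1005 Hz.
Step 3 — Parallel Q: Q = R/(ω₀L) = 12.7/(6317·0.0289) = 0.06956.
Step 4 — Bandwidth: Δω = ω₀/Q = 9.082e+04 rad/s; BW = Δω/(2π) = 1.445e+04 Hz.

(a) f₀ = 1005 Hz  (b) Q = 0.06956  (c) BW = 1.445e+04 Hz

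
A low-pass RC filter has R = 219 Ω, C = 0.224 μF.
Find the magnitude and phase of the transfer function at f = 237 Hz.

Step 1 — Angular frequency: ω = 2π·237 = 1489 rad/s.
Step 2 — Transfer function: H(jω) = 1/(1 + jωRC).
Step 3 — Denominator: 1 + jωRC = 1 + j·1489·219·2.24e-07 = 1 + j0.07305.
Step 4 — H = 0.9947 - j0.07266.
Step 5 — Magnitude: |H| = 0.9973 (-0.0 dB); phase: φ = -4.2°.

|H| = 0.9973 (-0.0 dB), φ = -4.2°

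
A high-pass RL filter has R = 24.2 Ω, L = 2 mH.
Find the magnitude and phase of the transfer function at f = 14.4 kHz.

Step 1 — Angular frequency: ω = 2π·1.44e+04 = 9.048e+04 rad/s.
Step 2 — Transfer function: H(jω) = jωL/(R + jωL).
Step 3 — Numerator jωL = j·181; denominator R + jωL = 24.2 + j181.
Step 4 — H = 0.9824 + j0.1314.
Step 5 — Magnitude: |H| = 0.9912 (-0.1 dB); phase: φ = 7.6°.

|H| = 0.9912 (-0.1 dB), φ = 7.6°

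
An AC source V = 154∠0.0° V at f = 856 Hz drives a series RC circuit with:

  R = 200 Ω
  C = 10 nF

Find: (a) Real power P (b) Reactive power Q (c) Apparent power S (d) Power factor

Step 1 — Angular frequency: ω = 2π·f = 2π·856 = 5378 rad/s.
Step 2 — Component impedances:
  R: Z = R = 200 Ω
  C: Z = 1/(jωC) = -j/(ω·C) = 0 - j1.859e+04 Ω
Step 3 — Series combination: Z_total = R + C = 200 - j1.859e+04 Ω = 1.859e+04∠-89.4° Ω.
Step 4 — Source phasor: V = 154∠0.0° V = 154 V.
Step 5 — Current: I = V / Z = 8.909e-05 + j0.008282 A = 0.008282∠89.4° A.
Step 6 — Complex power: S = V·I* = 0.01372 - j1.275 VA.
Step 7 — Real power: P = Re(S) = 0.01372 W.
Step 8 — Reactive power: Q = Im(S) = -1.275 VAR.
Step 9 — Apparent power: |S| = 1.275 VA.
Step 10 — Power factor: PF = P/|S| = 0.01076 (leading).

(a) P = 0.01372 W  (b) Q = -1.275 VAR  (c) S = 1.275 VA  (d) PF = 0.01076 (leading)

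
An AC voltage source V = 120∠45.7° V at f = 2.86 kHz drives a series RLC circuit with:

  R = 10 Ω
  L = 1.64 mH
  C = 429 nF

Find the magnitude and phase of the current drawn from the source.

Step 1 — Angular frequency: ω = 2π·f = 2π·2860 = 1.797e+04 rad/s.
Step 2 — Component impedances:
  R: Z = R = 10 Ω
  L: Z = jωL = j·1.797e+04·0.00164 = 0 + j29.47 Ω
  C: Z = 1/(jωC) = -j/(ω·C) = 0 - j129.7 Ω
Step 3 — Series combination: Z_total = R + L + C = 10 - j100.2 Ω = 100.7∠-84.3° Ω.
Step 4 — Source phasor: V = 120∠45.7° V = 83.81 + j85.88 V.
Step 5 — Ohm's law: I = V / Z_total = (83.81 + j85.88) / (10 - j100.2) = -0.7657 + j0.9124 A.
Step 6 — Convert to polar: |I| = 1.191 A, ∠I = 130.0°.

I = 1.191∠130.0° A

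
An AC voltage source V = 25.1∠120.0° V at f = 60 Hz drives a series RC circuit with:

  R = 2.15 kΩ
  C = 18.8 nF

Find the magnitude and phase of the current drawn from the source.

Step 1 — Angular frequency: ω = 2π·f = 2π·60 = 377 rad/s.
Step 2 — Component impedances:
  R: Z = R = 2150 Ω
  C: Z = 1/(jωC) = -j/(ω·C) = 0 - j1.411e+05 Ω
Step 3 — Series combination: Z_total = R + C = 2150 - j1.411e+05 Ω = 1.411e+05∠-89.1° Ω.
Step 4 — Source phasor: V = 25.1∠120.0° V = -12.55 + j21.74 V.
Step 5 — Ohm's law: I = V / Z_total = (-12.55 + j21.74) / (2150 - j1.411e+05) = -0.0001554 - j8.658e-05 A.
Step 6 — Convert to polar: |I| = 0.0001779 A, ∠I = -150.9°.

I = 0.0001779∠-150.9° A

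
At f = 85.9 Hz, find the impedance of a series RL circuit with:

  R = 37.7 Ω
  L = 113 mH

Step 1 — Angular frequency: ω = 2π·f = 2π·85.9 = 539.7 rad/s.
Step 2 — Component impedances:
  R: Z = R = 37.7 Ω
  L: Z = jωL = j·539.7·0.113 = 0 + j60.99 Ω
Step 3 — Series combination: Z_total = R + L = 37.7 + j60.99 Ω = 71.7∠58.3° Ω.

Z = 37.7 + j60.99 Ω = 71.7∠58.3° Ω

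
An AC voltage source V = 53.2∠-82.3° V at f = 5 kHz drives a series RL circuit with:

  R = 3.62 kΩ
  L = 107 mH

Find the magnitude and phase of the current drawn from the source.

Step 1 — Angular frequency: ω = 2π·f = 2π·5000 = 3.142e+04 rad/s.
Step 2 — Component impedances:
  R: Z = R = 3620 Ω
  L: Z = jωL = j·3.142e+04·0.107 = 0 + j3362 Ω
Step 3 — Series combination: Z_total = R + L = 3620 + j3362 Ω = 4940∠42.9° Ω.
Step 4 — Source phasor: V = 53.2∠-82.3° V = 7.128 - j52.72 V.
Step 5 — Ohm's law: I = V / Z_total = (7.128 - j52.72) / (3620 + j3362) = -0.006205 - j0.008802 A.
Step 6 — Convert to polar: |I| = 0.01077 A, ∠I = -125.2°.

I = 0.01077∠-125.2° A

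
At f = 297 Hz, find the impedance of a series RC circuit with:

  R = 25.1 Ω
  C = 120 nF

Step 1 — Angular frequency: ω = 2π·f = 2π·297 = 1866 rad/s.
Step 2 — Component impedances:
  R: Z = R = 25.1 Ω
  C: Z = 1/(jωC) = -j/(ω·C) = 0 - j4466 Ω
Step 3 — Series combination: Z_total = R + C = 25.1 - j4466 Ω = 4466∠-89.7° Ω.

Z = 25.1 - j4466 Ω = 4466∠-89.7° Ω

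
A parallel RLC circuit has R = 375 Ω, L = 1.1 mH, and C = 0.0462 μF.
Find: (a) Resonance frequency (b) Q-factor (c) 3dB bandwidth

Step 1 — Resonance: ω₀ = 1/√(LC) = 1/√(0.0011·4.62e-08) = 1.403e+05 rad/s.
Step 2 — f₀ = ω₀/(2π) = 2.233e+04 Hz.
Step 3 — Parallel Q: Q = R/(ω₀L) = 375/(1.403e+05·0.0011) = 2.43.
Step 4 — Bandwidth: Δω = ω₀/Q = 5.772e+04 rad/s; BW = Δω/(2π) = 9186 Hz.

(a) f₀ = 2.233e+04 Hz  (b) Q = 2.43  (c) BW = 9186 Hz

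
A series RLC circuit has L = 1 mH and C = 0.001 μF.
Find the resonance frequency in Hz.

Step 1 — Resonance condition Im(Z)=0 gives ω₀ = 1/√(LC).
Step 2 — ω₀ = 1/√(0.001·1e-09) = 1e+06 rad/s.
Step 3 — f₀ = ω₀/(2π) = 1.592e+05 Hz.

f₀ = 1.592e+05 Hz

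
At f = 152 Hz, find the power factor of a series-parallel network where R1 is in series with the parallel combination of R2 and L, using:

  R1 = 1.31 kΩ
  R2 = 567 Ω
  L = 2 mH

Step 1 — Angular frequency: ω = 2π·f = 2π·152 = 955 rad/s.
Step 2 — Component impedances:
  R1: Z = R = 1310 Ω
  R2: Z = R = 567 Ω
  L: Z = jωL = j·955·0.002 = 0 + j1.91 Ω
Step 3 — Parallel branch: R2 || L = 1/(1/R2 + 1/L) = 0.006435 + j1.91 Ω.
Step 4 — Series with R1: Z_total = R1 + (R2 || L) = 1310 + j1.91 Ω = 1310∠0.1° Ω.
Step 5 — Power factor: PF = cos(φ) = Re(Z)/|Z| = 1310/1310 = 1.
Step 6 — Type: Im(Z) = 1.91 ⇒ lagging (phase φ = 0.1°).

PF = 1 (lagging, φ = 0.1°)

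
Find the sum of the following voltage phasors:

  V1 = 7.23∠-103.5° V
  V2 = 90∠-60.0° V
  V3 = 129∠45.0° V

Step 1 — Convert each phasor to rectangular form:
  V1 = 7.23·(cos(-103.5°) + j·sin(-103.5°)) = -1.688 - j7.03 V
  V2 = 90·(cos(-60.0°) + j·sin(-60.0°)) = 45 - j77.94 V
  V3 = 129·(cos(45.0°) + j·sin(45.0°)) = 91.22 + j91.22 V
Step 2 — Sum components: V_total = 134.5 + j6.244 V.
Step 3 — Convert to polar: |V_total| = 134.7 V, ∠V_total = 2.7°.

V_total = 134.7∠2.7° V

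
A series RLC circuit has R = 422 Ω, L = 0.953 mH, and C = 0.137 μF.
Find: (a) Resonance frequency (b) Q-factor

Step 1 — Resonance condition Im(Z)=0 gives ω₀ = 1/√(LC).
Step 2 — ω₀ = 1/√(0.000953·1.37e-07) = 8.752e+04 rad/s.
Step 3 — f₀ = ω₀/(2π) = 1.393e+04 Hz.
Step 4 — Series Q: Q = ω₀L/R = 8.752e+04·0.000953/422 = 0.1976.

(a) f₀ = 1.393e+04 Hz  (b) Q = 0.1976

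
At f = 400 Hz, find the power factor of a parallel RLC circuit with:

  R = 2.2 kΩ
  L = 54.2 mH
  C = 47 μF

Step 1 — Angular frequency: ω = 2π·f = 2π·400 = 2513 rad/s.
Step 2 — Component impedances:
  R: Z = R = 2200 Ω
  L: Z = jωL = j·2513·0.0542 = 0 + j136.2 Ω
  C: Z = 1/(jωC) = -j/(ω·C) = 0 - j8.466 Ω
Step 3 — Parallel combination: 1/Z_total = 1/R + 1/L + 1/C; Z_total = 0.03704 - j9.027 Ω = 9.027∠-89.8° Ω.
Step 4 — Power factor: PF = cos(φ) = Re(Z)/|Z| = 0.03704/9.027 = 0.004103.
Step 5 — Type: Im(Z) = -9.027 ⇒ leading (phase φ = -89.8°).

PF = 0.004103 (leading, φ = -89.8°)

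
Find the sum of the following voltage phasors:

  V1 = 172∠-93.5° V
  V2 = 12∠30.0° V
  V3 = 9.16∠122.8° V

Step 1 — Convert each phasor to rectangular form:
  V1 = 172·(cos(-93.5°) + j·sin(-93.5°)) = -10.5 - j171.7 V
  V2 = 12·(cos(30.0°) + j·sin(30.0°)) = 10.39 + j6 V
  V3 = 9.16·(cos(122.8°) + j·sin(122.8°)) = -4.962 + j7.7 V
Step 2 — Sum components: V_total = -5.07 - j158 V.
Step 3 — Convert to polar: |V_total| = 158.1 V, ∠V_total = -91.8°.

V_total = 158.1∠-91.8° V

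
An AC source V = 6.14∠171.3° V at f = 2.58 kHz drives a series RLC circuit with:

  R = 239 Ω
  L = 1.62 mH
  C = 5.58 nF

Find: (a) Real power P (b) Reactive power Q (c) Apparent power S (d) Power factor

Step 1 — Angular frequency: ω = 2π·f = 2π·2580 = 1.621e+04 rad/s.
Step 2 — Component impedances:
  R: Z = R = 239 Ω
  L: Z = jωL = j·1.621e+04·0.00162 = 0 + j26.26 Ω
  C: Z = 1/(jωC) = -j/(ω·C) = 0 - j1.106e+04 Ω
Step 3 — Series combination: Z_total = R + L + C = 239 - j1.103e+04 Ω = 1.103e+04∠-88.8° Ω.
Step 4 — Source phasor: V = 6.14∠171.3° V = -6.069 + j0.9287 V.
Step 5 — Current: I = V / Z = -9.609e-05 - j0.0005482 A = 0.0005566∠-99.9° A.
Step 6 — Complex power: S = V·I* = 7.404e-05 - j0.003417 VA.
Step 7 — Real power: P = Re(S) = 7.404e-05 W.
Step 8 — Reactive power: Q = Im(S) = -0.003417 VAR.
Step 9 — Apparent power: |S| = 0.003417 VA.
Step 10 — Power factor: PF = P/|S| = 0.02167 (leading).

(a) P = 7.404e-05 W  (b) Q = -0.003417 VAR  (c) S = 0.003417 VA  (d) PF = 0.02167 (leading)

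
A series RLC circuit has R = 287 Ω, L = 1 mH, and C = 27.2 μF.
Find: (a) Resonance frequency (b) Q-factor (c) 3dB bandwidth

Step 1 — Resonance condition Im(Z)=0 gives ω₀ = 1/√(LC).
Step 2 — ω₀ = 1/√(0.001·2.72e-05) = 6063 rad/s.
Step 3 — f₀ = ω₀/(2π) = 965 Hz.
Step 4 — Series Q: Q = ω₀L/R = 6063·0.001/287 = 0.02113.
Step 5 — 3dB bandwidth: Δω = ω₀/Q = 2.87e+05 rad/s; BW = Δω/(2π) = 4.568e+04 Hz.

(a) f₀ = 965 Hz  (b) Q = 0.02113  (c) BW = 4.568e+04 Hz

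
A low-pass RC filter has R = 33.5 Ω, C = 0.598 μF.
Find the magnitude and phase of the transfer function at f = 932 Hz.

Step 1 — Angular frequency: ω = 2π·932 = 5856 rad/s.
Step 2 — Transfer function: H(jω) = 1/(1 + jωRC).
Step 3 — Denominator: 1 + jωRC = 1 + j·5856·33.5·5.98e-07 = 1 + j0.1173.
Step 4 — H = 0.9864 - j0.1157.
Step 5 — Magnitude: |H| = 0.9932 (-0.1 dB); phase: φ = -6.7°.

|H| = 0.9932 (-0.1 dB), φ = -6.7°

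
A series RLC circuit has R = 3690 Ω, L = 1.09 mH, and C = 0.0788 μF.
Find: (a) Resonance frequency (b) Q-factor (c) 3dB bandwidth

Step 1 — Resonance: ω₀ = 1/√(LC) = 1/√(0.00109·7.88e-08) = 1.079e+05 rad/s.
Step 2 — f₀ = ω₀/(2π) = 1.717e+04 Hz.
Step 3 — Series Q: Q = ω₀L/R = 1.079e+05·0.00109/3690 = 0.03187.
Step 4 — Bandwidth: Δω = ω₀/Q = 3.385e+06 rad/s; BW = Δω/(2π) = 5.388e+05 Hz.

(a) f₀ = 1.717e+04 Hz  (b) Q = 0.03187  (c) BW = 5.388e+05 Hz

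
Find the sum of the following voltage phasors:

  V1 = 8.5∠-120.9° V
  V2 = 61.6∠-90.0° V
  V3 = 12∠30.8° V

Step 1 — Convert each phasor to rectangular form:
  V1 = 8.5·(cos(-120.9°) + j·sin(-120.9°)) = -4.365 - j7.294 V
  V2 = 61.6·(cos(-90.0°) + j·sin(-90.0°)) = 0 - j61.6 V
  V3 = 12·(cos(30.8°) + j·sin(30.8°)) = 10.31 + j6.145 V
Step 2 — Sum components: V_total = 5.942 - j62.75 V.
Step 3 — Convert to polar: |V_total| = 63.03 V, ∠V_total = -84.6°.

V_total = 63.03∠-84.6° V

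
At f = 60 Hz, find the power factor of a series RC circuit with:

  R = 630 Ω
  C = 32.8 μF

Step 1 — Angular frequency: ω = 2π·f = 2π·60 = 377 rad/s.
Step 2 — Component impedances:
  R: Z = R = 630 Ω
  C: Z = 1/(jωC) = -j/(ω·C) = 0 - j80.87 Ω
Step 3 — Series combination: Z_total = R + C = 630 - j80.87 Ω = 635.2∠-7.3° Ω.
Step 4 — Power factor: PF = cos(φ) = Re(Z)/|Z| = 630/635.17 = 0.9919.
Step 5 — Type: Im(Z) = -80.87 ⇒ leading (phase φ = -7.3°).

PF = 0.9919 (leading, φ = -7.3°)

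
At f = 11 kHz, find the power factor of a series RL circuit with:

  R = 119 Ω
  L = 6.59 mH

Step 1 — Angular frequency: ω = 2π·f = 2π·1.1e+04 = 6.912e+04 rad/s.
Step 2 — Component impedances:
  R: Z = R = 119 Ω
  L: Z = jωL = j·6.912e+04·0.00659 = 0 + j455.5 Ω
Step 3 — Series combination: Z_total = R + L = 119 + j455.5 Ω = 470.8∠75.4° Ω.
Step 4 — Power factor: PF = cos(φ) = Re(Z)/|Z| = 119/470.8 = 0.2528.
Step 5 — Type: Im(Z) = 455.5 ⇒ lagging (phase φ = 75.4°).

PF = 0.2528 (lagging, φ = 75.4°)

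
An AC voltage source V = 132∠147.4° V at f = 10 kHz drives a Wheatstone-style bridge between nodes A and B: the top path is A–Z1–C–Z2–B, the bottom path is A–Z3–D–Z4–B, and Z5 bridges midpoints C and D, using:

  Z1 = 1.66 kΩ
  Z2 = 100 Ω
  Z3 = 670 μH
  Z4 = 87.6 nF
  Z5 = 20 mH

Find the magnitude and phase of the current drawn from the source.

Step 1 — Angular frequency: ω = 2π·f = 2π·1e+04 = 6.283e+04 rad/s.
Step 2 — Component impedances:
  Z1: Z = R = 1660 Ω
  Z2: Z = R = 100 Ω
  Z3: Z = jωL = j·6.283e+04·0.00067 = 0 + j42.1 Ω
  Z4: Z = 1/(jωC) = -j/(ω·C) = 0 - j181.7 Ω
  Z5: Z = jωL = j·6.283e+04·0.02 = 0 + j1257 Ω
Step 3 — Bridge requires nodal analysis (the Z5 bridge couples midpoints C and D, so the two paths cannot be reduced to a simple series/parallel combination). Setting node B to ground and injecting 1 A at node A, the 3-node admittance system at A, C, D solves to V_A = Z_AB = 17.99 - j165 Ω = 166∠-83.8° Ω.
Step 4 — Source phasor: V = 132∠147.4° V = -111.2 + j71.12 V.
Step 5 — Ohm's law: I = V / Z_total = (-111.2 + j71.12) / (17.99 - j165) = -0.4985 - j0.6195 A.
Step 6 — Convert to polar: |I| = 0.7952 A, ∠I = -128.8°.

I = 0.7952∠-128.8° A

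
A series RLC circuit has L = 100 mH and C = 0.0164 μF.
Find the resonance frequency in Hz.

Step 1 — Resonance condition Im(Z)=0 gives ω₀ = 1/√(LC).
Step 2 — ω₀ = 1/√(0.1·1.64e-08) = 2.469e+04 rad/s.
Step 3 — f₀ = ω₀/(2π) = 3930 Hz.

f₀ = 3930 Hz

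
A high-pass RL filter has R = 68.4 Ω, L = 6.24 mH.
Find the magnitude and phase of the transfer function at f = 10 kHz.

Step 1 — Angular frequency: ω = 2π·1e+04 = 6.283e+04 rad/s.
Step 2 — Transfer function: H(jω) = jωL/(R + jωL).
Step 3 — Numerator jωL = j·392.1; denominator R + jωL = 68.4 + j392.1.
Step 4 — H = 0.9705 + j0.1693.
Step 5 — Magnitude: |H| = 0.9851 (-0.1 dB); phase: φ = 9.9°.

|H| = 0.9851 (-0.1 dB), φ = 9.9°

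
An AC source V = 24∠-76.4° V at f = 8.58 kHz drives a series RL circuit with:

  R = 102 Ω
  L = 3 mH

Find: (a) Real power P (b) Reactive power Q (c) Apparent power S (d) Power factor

Step 1 — Angular frequency: ω = 2π·f = 2π·8580 = 5.391e+04 rad/s.
Step 2 — Component impedances:
  R: Z = R = 102 Ω
  L: Z = jωL = j·5.391e+04·0.003 = 0 + j161.7 Ω
Step 3 — Series combination: Z_total = R + L = 102 + j161.7 Ω = 191.2∠57.8° Ω.
Step 4 — Source phasor: V = 24∠-76.4° V = 5.643 - j23.33 V.
Step 5 — Current: I = V / Z = -0.08745 - j0.09004 A = 0.1255∠-134.2° A.
Step 6 — Complex power: S = V·I* = 1.607 + j2.548 VA.
Step 7 — Real power: P = Re(S) = 1.607 W.
Step 8 — Reactive power: Q = Im(S) = 2.548 VAR.
Step 9 — Apparent power: |S| = 3.012 VA.
Step 10 — Power factor: PF = P/|S| = 0.5335 (lagging).

(a) P = 1.607 W  (b) Q = 2.548 VAR  (c) S = 3.012 VA  (d) PF = 0.5335 (lagging)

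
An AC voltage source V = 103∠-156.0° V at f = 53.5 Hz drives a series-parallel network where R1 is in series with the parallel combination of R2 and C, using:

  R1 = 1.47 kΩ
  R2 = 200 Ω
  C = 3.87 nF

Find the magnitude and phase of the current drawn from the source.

Step 1 — Angular frequency: ω = 2π·f = 2π·53.5 = 336.2 rad/s.
Step 2 — Component impedances:
  R1: Z = R = 1470 Ω
  R2: Z = R = 200 Ω
  C: Z = 1/(jωC) = -j/(ω·C) = 0 - j7.687e+05 Ω
Step 3 — Parallel branch: R2 || C = 1/(1/R2 + 1/C) = 200 - j0.05204 Ω.
Step 4 — Series with R1: Z_total = R1 + (R2 || C) = 1670 - j0.05204 Ω = 1670∠-0.0° Ω.
Step 5 — Source phasor: V = 103∠-156.0° V = -94.1 - j41.89 V.
Step 6 — Ohm's law: I = V / Z_total = (-94.1 - j41.89) / (1670 - j0.05204) = -0.05634 - j0.02509 A.
Step 7 — Convert to polar: |I| = 0.06168 A, ∠I = -156.0°.

I = 0.06168∠-156.0° A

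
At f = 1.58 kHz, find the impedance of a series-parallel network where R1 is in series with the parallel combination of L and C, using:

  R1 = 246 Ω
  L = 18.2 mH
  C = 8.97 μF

Step 1 — Angular frequency: ω = 2π·f = 2π·1580 = 9927 rad/s.
Step 2 — Component impedances:
  R1: Z = R = 246 Ω
  L: Z = jωL = j·9927·0.0182 = 0 + j180.7 Ω
  C: Z = 1/(jωC) = -j/(ω·C) = 0 - j11.23 Ω
Step 3 — Parallel branch: L || C = 1/(1/L + 1/C) = 0 - j11.97 Ω.
Step 4 — Series with R1: Z_total = R1 + (L || C) = 246 - j11.97 Ω = 246.3∠-2.8° Ω.

Z = 246 - j11.97 Ω = 246.3∠-2.8° Ω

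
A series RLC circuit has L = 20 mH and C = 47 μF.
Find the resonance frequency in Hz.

Step 1 — Resonance condition Im(Z)=0 gives ω₀ = 1/√(LC).
Step 2 — ω₀ = 1/√(0.02·4.7e-05) = 1031 rad/s.
Step 3 — f₀ = ω₀/(2π) = 164.2 Hz.

f₀ = 164.2 Hz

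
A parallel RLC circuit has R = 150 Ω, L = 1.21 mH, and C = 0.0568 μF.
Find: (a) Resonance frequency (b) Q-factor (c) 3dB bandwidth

Step 1 — Resonance: ω₀ = 1/√(LC) = 1/√(0.00121·5.68e-08) = 1.206e+05 rad/s.
Step 2 — f₀ = ω₀/(2π) = 1.92e+04 Hz.
Step 3 — Parallel Q: Q = R/(ω₀L) = 150/(1.206e+05·0.00121) = 1.028.
Step 4 — Bandwidth: Δω = ω₀/Q = 1.174e+05 rad/s; BW = Δω/(2π) = 1.868e+04 Hz.

(a) f₀ = 1.92e+04 Hz  (b) Q = 1.028  (c) BW = 1.868e+04 Hz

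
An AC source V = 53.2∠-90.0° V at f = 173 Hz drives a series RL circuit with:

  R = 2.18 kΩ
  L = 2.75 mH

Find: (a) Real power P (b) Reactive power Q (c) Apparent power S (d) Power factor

Step 1 — Angular frequency: ω = 2π·f = 2π·173 = 1087 rad/s.
Step 2 — Component impedances:
  R: Z = R = 2180 Ω
  L: Z = jωL = j·1087·0.00275 = 0 + j2.989 Ω
Step 3 — Series combination: Z_total = R + L = 2180 + j2.989 Ω = 2180∠0.1° Ω.
Step 4 — Source phasor: V = 53.2∠-90.0° V = 0 - j53.2 V.
Step 5 — Current: I = V / Z = -3.346e-05 - j0.0244 A = 0.0244∠-90.1° A.
Step 6 — Complex power: S = V·I* = 1.298 + j0.00178 VA.
Step 7 — Real power: P = Re(S) = 1.298 W.
Step 8 — Reactive power: Q = Im(S) = 0.00178 VAR.
Step 9 — Apparent power: |S| = 1.298 VA.
Step 10 — Power factor: PF = P/|S| = 1 (lagging).

(a) P = 1.298 W  (b) Q = 0.00178 VAR  (c) S = 1.298 VA  (d) PF = 1 (lagging)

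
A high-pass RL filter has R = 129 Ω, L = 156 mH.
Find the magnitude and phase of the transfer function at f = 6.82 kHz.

Step 1 — Angular frequency: ω = 2π·6820 = 4.285e+04 rad/s.
Step 2 — Transfer function: H(jω) = jωL/(R + jωL).
Step 3 — Numerator jωL = j·6685; denominator R + jωL = 129 + j6685.
Step 4 — H = 0.9996 + j0.01929.
Step 5 — Magnitude: |H| = 0.9998 (-0.0 dB); phase: φ = 1.1°.

|H| = 0.9998 (-0.0 dB), φ = 1.1°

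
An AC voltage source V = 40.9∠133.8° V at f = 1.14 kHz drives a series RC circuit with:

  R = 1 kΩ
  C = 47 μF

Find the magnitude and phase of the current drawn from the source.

Step 1 — Angular frequency: ω = 2π·f = 2π·1140 = 7163 rad/s.
Step 2 — Component impedances:
  R: Z = R = 1000 Ω
  C: Z = 1/(jωC) = -j/(ω·C) = 0 - j2.97 Ω
Step 3 — Series combination: Z_total = R + C = 1000 - j2.97 Ω = 1000∠-0.2° Ω.
Step 4 — Source phasor: V = 40.9∠133.8° V = -28.31 + j29.52 V.
Step 5 — Ohm's law: I = V / Z_total = (-28.31 + j29.52) / (1000 - j2.97) = -0.0284 + j0.02944 A.
Step 6 — Convert to polar: |I| = 0.0409 A, ∠I = 134.0°.

I = 0.0409∠134.0° A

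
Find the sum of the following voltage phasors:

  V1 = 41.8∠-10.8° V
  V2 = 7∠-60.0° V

Step 1 — Convert each phasor to rectangular form:
  V1 = 41.8·(cos(-10.8°) + j·sin(-10.8°)) = 41.06 - j7.833 V
  V2 = 7·(cos(-60.0°) + j·sin(-60.0°)) = 3.5 - j6.062 V
Step 2 — Sum components: V_total = 44.56 - j13.89 V.
Step 3 — Convert to polar: |V_total| = 46.68 V, ∠V_total = -17.3°.

V_total = 46.68∠-17.3° V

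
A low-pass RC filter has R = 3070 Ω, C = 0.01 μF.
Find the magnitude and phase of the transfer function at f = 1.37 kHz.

Step 1 — Angular frequency: ω = 2π·1370 = 8608 rad/s.
Step 2 — Transfer function: H(jω) = 1/(1 + jωRC).
Step 3 — Denominator: 1 + jωRC = 1 + j·8608·3070·1e-08 = 1 + j0.2643.
Step 4 — H = 0.9347 - j0.247.
Step 5 — Magnitude: |H| = 0.9668 (-0.3 dB); phase: φ = -14.8°.

|H| = 0.9668 (-0.3 dB), φ = -14.8°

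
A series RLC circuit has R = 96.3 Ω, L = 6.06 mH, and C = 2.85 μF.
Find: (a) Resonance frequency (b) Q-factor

Step 1 — Resonance condition Im(Z)=0 gives ω₀ = 1/√(LC).
Step 2 — ω₀ = 1/√(0.00606·2.85e-06) = 7609 rad/s.
Step 3 — f₀ = ω₀/(2π) = 1211 Hz.
Step 4 — Series Q: Q = ω₀L/R = 7609·0.00606/96.3 = 0.4788.

(a) f₀ = 1211 Hz  (b) Q = 0.4788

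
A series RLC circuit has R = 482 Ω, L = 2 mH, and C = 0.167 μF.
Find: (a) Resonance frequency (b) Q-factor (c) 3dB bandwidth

Step 1 — Resonance: ω₀ = 1/√(LC) = 1/√(0.002·1.67e-07) = 5.472e+04 rad/s.
Step 2 — f₀ = ω₀/(2π) = 8709 Hz.
Step 3 — Series Q: Q = ω₀L/R = 5.472e+04·0.002/482 = 0.227.
Step 4 — Bandwidth: Δω = ω₀/Q = 2.41e+05 rad/s; BW = Δω/(2π) = 3.836e+04 Hz.

(a) f₀ = 8709 Hz  (b) Q = 0.227  (c) BW = 3.836e+04 Hz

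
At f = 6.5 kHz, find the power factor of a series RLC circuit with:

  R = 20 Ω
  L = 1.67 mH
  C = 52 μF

Step 1 — Angular frequency: ω = 2π·f = 2π·6500 = 4.084e+04 rad/s.
Step 2 — Component impedances:
  R: Z = R = 20 Ω
  L: Z = jωL = j·4.084e+04·0.00167 = 0 + j68.2 Ω
  C: Z = 1/(jωC) = -j/(ω·C) = 0 - j0.4709 Ω
Step 3 — Series combination: Z_total = R + L + C = 20 + j67.73 Ω = 70.62∠73.5° Ω.
Step 4 — Power factor: PF = cos(φ) = Re(Z)/|Z| = 20/70.62 = 0.2832.
Step 5 — Type: Im(Z) = 67.73 ⇒ lagging (phase φ = 73.5°).

PF = 0.2832 (lagging, φ = 73.5°)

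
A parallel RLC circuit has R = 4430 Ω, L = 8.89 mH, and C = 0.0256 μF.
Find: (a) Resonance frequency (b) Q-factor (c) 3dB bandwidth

Step 1 — Resonance: ω₀ = 1/√(LC) = 1/√(0.00889·2.56e-08) = 6.629e+04 rad/s.
Step 2 — f₀ = ω₀/(2π) = 1.055e+04 Hz.
Step 3 — Parallel Q: Q = R/(ω₀L) = 4430/(6.629e+04·0.00889) = 7.517.
Step 4 — Bandwidth: Δω = ω₀/Q = 8818 rad/s; BW = Δω/(2π) = 1403 Hz.

(a) f₀ = 1.055e+04 Hz  (b) Q = 7.517  (c) BW = 1403 Hz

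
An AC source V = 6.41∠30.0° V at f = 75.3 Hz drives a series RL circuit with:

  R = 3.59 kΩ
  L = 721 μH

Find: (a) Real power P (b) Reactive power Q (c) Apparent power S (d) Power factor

Step 1 — Angular frequency: ω = 2π·f = 2π·75.3 = 473.1 rad/s.
Step 2 — Component impedances:
  R: Z = R = 3590 Ω
  L: Z = jωL = j·473.1·0.000721 = 0 + j0.3411 Ω
Step 3 — Series combination: Z_total = R + L = 3590 + j0.3411 Ω = 3590∠0.0° Ω.
Step 4 — Source phasor: V = 6.41∠30.0° V = 5.551 + j3.205 V.
Step 5 — Current: I = V / Z = 0.001546 + j0.0008926 A = 0.001786∠30.0° A.
Step 6 — Complex power: S = V·I* = 0.01145 + j1.088e-06 VA.
Step 7 — Real power: P = Re(S) = 0.01145 W.
Step 8 — Reactive power: Q = Im(S) = 1.088e-06 VAR.
Step 9 — Apparent power: |S| = 0.01145 VA.
Step 10 — Power factor: PF = P/|S| = 1 (lagging).

(a) P = 0.01145 W  (b) Q = 1.088e-06 VAR  (c) S = 0.01145 VA  (d) PF = 1 (lagging)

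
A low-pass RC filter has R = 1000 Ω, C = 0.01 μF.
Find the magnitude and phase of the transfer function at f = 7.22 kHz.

Step 1 — Angular frequency: ω = 2π·7220 = 4.536e+04 rad/s.
Step 2 — Transfer function: H(jω) = 1/(1 + jωRC).
Step 3 — Denominator: 1 + jωRC = 1 + j·4.536e+04·1000·1e-08 = 1 + j0.4536.
Step 4 — H = 0.8293 - j0.3762.
Step 5 — Magnitude: |H| = 0.9107 (-0.8 dB); phase: φ = -24.4°.

|H| = 0.9107 (-0.8 dB), φ = -24.4°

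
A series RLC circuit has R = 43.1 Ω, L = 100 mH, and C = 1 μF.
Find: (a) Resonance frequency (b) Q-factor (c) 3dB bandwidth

Step 1 — Resonance condition Im(Z)=0 gives ω₀ = 1/√(LC).
Step 2 — ω₀ = 1/√(0.1·1e-06) = 3162 rad/s.
Step 3 — f₀ = ω₀/(2π) = 503.3 Hz.
Step 4 — Series Q: Q = ω₀L/R = 3162·0.1/43.1 = 7.337.
Step 5 — 3dB bandwidth: Δω = ω₀/Q = 431 rad/s; BW = Δω/(2π) = 68.6 Hz.

(a) f₀ = 503.3 Hz  (b) Q = 7.337  (c) BW = 68.6 Hz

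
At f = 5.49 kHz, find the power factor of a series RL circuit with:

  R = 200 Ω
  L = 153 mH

Step 1 — Angular frequency: ω = 2π·f = 2π·5490 = 3.449e+04 rad/s.
Step 2 — Component impedances:
  R: Z = R = 200 Ω
  L: Z = jωL = j·3.449e+04·0.153 = 0 + j5278 Ω
Step 3 — Series combination: Z_total = R + L = 200 + j5278 Ω = 5281∠87.8° Ω.
Step 4 — Power factor: PF = cos(φ) = Re(Z)/|Z| = 200/5281 = 0.03787.
Step 5 — Type: Im(Z) = 5278 ⇒ lagging (phase φ = 87.8°).

PF = 0.03787 (lagging, φ = 87.8°)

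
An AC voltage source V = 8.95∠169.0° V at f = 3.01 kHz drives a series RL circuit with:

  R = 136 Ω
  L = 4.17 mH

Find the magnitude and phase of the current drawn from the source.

Step 1 — Angular frequency: ω = 2π·f = 2π·3010 = 1.891e+04 rad/s.
Step 2 — Component impedances:
  R: Z = R = 136 Ω
  L: Z = jωL = j·1.891e+04·0.00417 = 0 + j78.86 Ω
Step 3 — Series combination: Z_total = R + L = 136 + j78.86 Ω = 157.2∠30.1° Ω.
Step 4 — Source phasor: V = 8.95∠169.0° V = -8.786 + j1.708 V.
Step 5 — Ohm's law: I = V / Z_total = (-8.786 + j1.708) / (136 + j78.86) = -0.04289 + j0.03743 A.
Step 6 — Convert to polar: |I| = 0.05693 A, ∠I = 138.9°.

I = 0.05693∠138.9° A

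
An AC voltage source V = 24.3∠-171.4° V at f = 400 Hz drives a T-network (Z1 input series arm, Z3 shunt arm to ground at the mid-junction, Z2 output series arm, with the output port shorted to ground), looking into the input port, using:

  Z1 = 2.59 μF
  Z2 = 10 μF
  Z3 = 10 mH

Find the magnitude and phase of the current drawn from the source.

Step 1 — Angular frequency: ω = 2π·f = 2π·400 = 2513 rad/s.
Step 2 — Component impedances:
  Z1: Z = 1/(jωC) = -j/(ω·C) = 0 - j153.6 Ω
  Z2: Z = 1/(jωC) = -j/(ω·C) = 0 - j39.79 Ω
  Z3: Z = jωL = j·2513·0.01 = 0 + j25.13 Ω
Step 3 — With the output port shorted to ground, the output series arm Z2 runs from the junction to ground; the shunt arm Z3 also runs from the junction to ground. They appear in parallel: Z3 || Z2 = 0 + j68.23 Ω.
Step 4 — Series with input arm Z1: Z_in = Z1 + (Z3 || Z2) = 0 - j85.39 Ω = 85.39∠-90.0° Ω.
Step 5 — Source phasor: V = 24.3∠-171.4° V = -24.03 - j3.634 V.
Step 6 — Ohm's law: I = V / Z_total = (-24.03 - j3.634) / (0 - j85.39) = 0.04255 - j0.2814 A.
Step 7 — Convert to polar: |I| = 0.2846 A, ∠I = -81.4°.

I = 0.2846∠-81.4° A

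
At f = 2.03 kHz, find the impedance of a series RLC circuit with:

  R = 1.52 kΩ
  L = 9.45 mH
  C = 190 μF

Step 1 — Angular frequency: ω = 2π·f = 2π·2030 = 1.275e+04 rad/s.
Step 2 — Component impedances:
  R: Z = R = 1520 Ω
  L: Z = jωL = j·1.275e+04·0.00945 = 0 + j120.5 Ω
  C: Z = 1/(jωC) = -j/(ω·C) = 0 - j0.4126 Ω
Step 3 — Series combination: Z_total = R + L + C = 1520 + j120.1 Ω = 1525∠4.5° Ω.

Z = 1520 + j120.1 Ω = 1525∠4.5° Ω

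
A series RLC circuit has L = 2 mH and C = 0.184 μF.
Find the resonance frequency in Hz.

Step 1 — Resonance condition Im(Z)=0 gives ω₀ = 1/√(LC).
Step 2 — ω₀ = 1/√(0.002·1.84e-07) = 5.213e+04 rad/s.
Step 3 — f₀ = ω₀/(2π) = 8297 Hz.

f₀ = 8297 Hz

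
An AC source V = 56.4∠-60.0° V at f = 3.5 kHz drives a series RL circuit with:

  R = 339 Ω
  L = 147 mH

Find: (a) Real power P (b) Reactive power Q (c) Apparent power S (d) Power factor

Step 1 — Angular frequency: ω = 2π·f = 2π·3500 = 2.199e+04 rad/s.
Step 2 — Component impedances:
  R: Z = R = 339 Ω
  L: Z = jωL = j·2.199e+04·0.147 = 0 + j3233 Ω
Step 3 — Series combination: Z_total = R + L = 339 + j3233 Ω = 3250∠84.0° Ω.
Step 4 — Source phasor: V = 56.4∠-60.0° V = 28.2 - j48.84 V.
Step 5 — Current: I = V / Z = -0.01404 - j0.0102 A = 0.01735∠-144.0° A.
Step 6 — Complex power: S = V·I* = 0.1021 + j0.9733 VA.
Step 7 — Real power: P = Re(S) = 0.1021 W.
Step 8 — Reactive power: Q = Im(S) = 0.9733 VAR.
Step 9 — Apparent power: |S| = 0.9786 VA.
Step 10 — Power factor: PF = P/|S| = 0.1043 (lagging).

(a) P = 0.1021 W  (b) Q = 0.9733 VAR  (c) S = 0.9786 VA  (d) PF = 0.1043 (lagging)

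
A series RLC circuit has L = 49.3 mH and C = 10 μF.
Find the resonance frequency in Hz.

Step 1 — Resonance condition Im(Z)=0 gives ω₀ = 1/√(LC).
Step 2 — ω₀ = 1/√(0.0493·1e-05) = 1424 rad/s.
Step 3 — f₀ = ω₀/(2π) = 226.7 Hz.

f₀ = 226.7 Hz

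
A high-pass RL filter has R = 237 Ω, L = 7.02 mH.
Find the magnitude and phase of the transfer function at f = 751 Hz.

Step 1 — Angular frequency: ω = 2π·751 = 4719 rad/s.
Step 2 — Transfer function: H(jω) = jωL/(R + jωL).
Step 3 — Numerator jωL = j·33.13; denominator R + jωL = 237 + j33.13.
Step 4 — H = 0.01916 + j0.1371.
Step 5 — Magnitude: |H| = 0.1384 (-17.2 dB); phase: φ = 82.0°.

|H| = 0.1384 (-17.2 dB), φ = 82.0°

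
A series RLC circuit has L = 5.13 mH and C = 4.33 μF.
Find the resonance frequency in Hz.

Step 1 — Resonance condition Im(Z)=0 gives ω₀ = 1/√(LC).
Step 2 — ω₀ = 1/√(0.00513·4.33e-06) = 6710 rad/s.
Step 3 — f₀ = ω₀/(2π) = 1068 Hz.

f₀ = 1068 Hz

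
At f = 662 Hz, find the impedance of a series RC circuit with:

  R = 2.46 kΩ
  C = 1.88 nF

Step 1 — Angular frequency: ω = 2π·f = 2π·662 = 4159 rad/s.
Step 2 — Component impedances:
  R: Z = R = 2460 Ω
  C: Z = 1/(jωC) = -j/(ω·C) = 0 - j1.279e+05 Ω
Step 3 — Series combination: Z_total = R + C = 2460 - j1.279e+05 Ω = 1.279e+05∠-88.9° Ω.

Z = 2460 - j1.279e+05 Ω = 1.279e+05∠-88.9° Ω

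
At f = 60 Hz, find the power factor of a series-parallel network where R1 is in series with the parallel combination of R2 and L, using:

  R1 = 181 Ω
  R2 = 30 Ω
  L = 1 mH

Step 1 — Angular frequency: ω = 2π·f = 2π·60 = 377 rad/s.
Step 2 — Component impedances:
  R1: Z = R = 181 Ω
  R2: Z = R = 30 Ω
  L: Z = jωL = j·377·0.001 = 0 + j0.377 Ω
Step 3 — Parallel branch: R2 || L = 1/(1/R2 + 1/L) = 0.004737 + j0.3769 Ω.
Step 4 — Series with R1: Z_total = R1 + (R2 || L) = 181 + j0.3769 Ω = 181∠0.1° Ω.
Step 5 — Power factor: PF = cos(φ) = Re(Z)/|Z| = 181/181 = 1.
Step 6 — Type: Im(Z) = 0.3769 ⇒ lagging (phase φ = 0.1°).

PF = 1 (lagging, φ = 0.1°)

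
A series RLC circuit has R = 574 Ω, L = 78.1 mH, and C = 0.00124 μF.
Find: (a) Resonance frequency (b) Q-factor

Step 1 — Resonance condition Im(Z)=0 gives ω₀ = 1/√(LC).
Step 2 — ω₀ = 1/√(0.0781·1.24e-09) = 1.016e+05 rad/s.
Step 3 — f₀ = ω₀/(2π) = 1.617e+04 Hz.
Step 4 — Series Q: Q = ω₀L/R = 1.016e+05·0.0781/574 = 13.83.

(a) f₀ = 1.617e+04 Hz  (b) Q = 13.83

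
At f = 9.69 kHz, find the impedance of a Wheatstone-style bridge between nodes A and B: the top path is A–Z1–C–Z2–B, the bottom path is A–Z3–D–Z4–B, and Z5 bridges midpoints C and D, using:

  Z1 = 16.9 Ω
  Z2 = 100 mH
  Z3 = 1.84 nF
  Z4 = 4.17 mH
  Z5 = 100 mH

Step 1 — Angular frequency: ω = 2π·f = 2π·9690 = 6.088e+04 rad/s.
Step 2 — Component impedances:
  Z1: Z = R = 16.9 Ω
  Z2: Z = jωL = j·6.088e+04·0.1 = 0 + j6088 Ω
  Z3: Z = 1/(jωC) = -j/(ω·C) = 0 - j8926 Ω
  Z4: Z = jωL = j·6.088e+04·0.00417 = 0 + j253.9 Ω
  Z5: Z = jωL = j·6.088e+04·0.1 = 0 + j6088 Ω
Step 3 — Bridge requires nodal analysis (the Z5 bridge couples midpoints C and D, so the two paths cannot be reduced to a simple series/parallel combination). Setting node B to ground and injecting 1 A at node A, the 3-node admittance system at A, C, D solves to V_A = Z_AB = 38.65 + j4634 Ω = 4634∠89.5° Ω.

Z = 38.65 + j4634 Ω = 4634∠89.5° Ω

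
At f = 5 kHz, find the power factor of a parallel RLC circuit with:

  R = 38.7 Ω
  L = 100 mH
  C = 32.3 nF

Step 1 — Angular frequency: ω = 2π·f = 2π·5000 = 3.142e+04 rad/s.
Step 2 — Component impedances:
  R: Z = R = 38.7 Ω
  L: Z = jωL = j·3.142e+04·0.1 = 0 + j3142 Ω
  C: Z = 1/(jωC) = -j/(ω·C) = 0 - j985.5 Ω
Step 3 — Parallel combination: 1/Z_total = 1/R + 1/L + 1/C; Z_total = 38.67 - j1.042 Ω = 38.69∠-1.5° Ω.
Step 4 — Power factor: PF = cos(φ) = Re(Z)/|Z| = 38.672/38.686 = 0.9996.
Step 5 — Type: Im(Z) = -1.042 ⇒ leading (phase φ = -1.5°).

PF = 0.9996 (leading, φ = -1.5°)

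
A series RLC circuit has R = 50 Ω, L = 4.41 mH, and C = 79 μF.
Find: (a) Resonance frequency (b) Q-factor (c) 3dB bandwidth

Step 1 — Resonance condition Im(Z)=0 gives ω₀ = 1/√(LC).
Step 2 — ω₀ = 1/√(0.00441·7.9e-05) = 1694 rad/s.
Step 3 — f₀ = ω₀/(2π) = 269.6 Hz.
Step 4 — Series Q: Q = ω₀L/R = 1694·0.00441/50 = 0.1494.
Step 5 — 3dB bandwidth: Δω = ω₀/Q = 1.134e+04 rad/s; BW = Δω/(2π) = 1804 Hz.

(a) f₀ = 269.6 Hz  (b) Q = 0.1494  (c) BW = 1804 Hz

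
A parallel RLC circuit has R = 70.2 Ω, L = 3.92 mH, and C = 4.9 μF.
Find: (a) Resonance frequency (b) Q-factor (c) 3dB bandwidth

Step 1 — Resonance: ω₀ = 1/√(LC) = 1/√(0.00392·4.9e-06) = 7215 rad/s.
Step 2 — f₀ = ω₀/(2π) = 1148 Hz.
Step 3 — Parallel Q: Q = R/(ω₀L) = 70.2/(7215·0.00392) = 2.482.
Step 4 — Bandwidth: Δω = ω₀/Q = 2907 rad/s; BW = Δω/(2π) = 462.7 Hz.

(a) f₀ = 1148 Hz  (b) Q = 2.482  (c) BW = 462.7 Hz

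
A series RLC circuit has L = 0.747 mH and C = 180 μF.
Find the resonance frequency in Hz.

Step 1 — Resonance condition Im(Z)=0 gives ω₀ = 1/√(LC).
Step 2 — ω₀ = 1/√(0.000747·0.00018) = 2727 rad/s.
Step 3 — f₀ = ω₀/(2π) = 434 Hz.

f₀ = 434 Hz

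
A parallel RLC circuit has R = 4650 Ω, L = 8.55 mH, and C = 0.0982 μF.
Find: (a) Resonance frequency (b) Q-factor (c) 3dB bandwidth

Step 1 — Resonance: ω₀ = 1/√(LC) = 1/√(0.00855·9.82e-08) = 3.451e+04 rad/s.
Step 2 — f₀ = ω₀/(2π) = 5493 Hz.
Step 3 — Parallel Q: Q = R/(ω₀L) = 4650/(3.451e+04·0.00855) = 15.76.
Step 4 — Bandwidth: Δω = ω₀/Q = 2190 rad/s; BW = Δω/(2π) = 348.5 Hz.

(a) f₀ = 5493 Hz  (b) Q = 15.76  (c) BW = 348.5 Hz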